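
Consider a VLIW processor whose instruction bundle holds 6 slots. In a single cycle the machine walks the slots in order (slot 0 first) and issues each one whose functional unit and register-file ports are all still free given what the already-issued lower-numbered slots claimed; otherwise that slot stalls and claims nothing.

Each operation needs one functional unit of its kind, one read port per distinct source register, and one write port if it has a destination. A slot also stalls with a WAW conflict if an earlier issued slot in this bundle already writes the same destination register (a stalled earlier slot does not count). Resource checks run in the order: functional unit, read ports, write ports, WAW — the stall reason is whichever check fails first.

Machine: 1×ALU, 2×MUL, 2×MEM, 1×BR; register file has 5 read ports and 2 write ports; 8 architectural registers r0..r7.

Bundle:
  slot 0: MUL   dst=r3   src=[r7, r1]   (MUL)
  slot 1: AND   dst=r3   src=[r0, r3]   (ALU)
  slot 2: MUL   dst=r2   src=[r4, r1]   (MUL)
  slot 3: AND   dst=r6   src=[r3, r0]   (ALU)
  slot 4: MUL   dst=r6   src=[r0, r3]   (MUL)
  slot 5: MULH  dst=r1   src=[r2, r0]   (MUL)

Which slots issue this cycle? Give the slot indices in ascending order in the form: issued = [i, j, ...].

issued = [0, 2]

(0) want 1×MUL +2rd +1wr — yes → AL1|MU1|ME2|BR1|rd3|wr1
(1) want 1×ALU +2rd +1wr — WAW → AL1|MU1|ME2|BR1|rd3|wr1
(2) want 1×MUL +2rd +1wr — yes → AL1|MU0|ME2|BR1|rd1|wr0
(3) want 1×ALU +2rd +1wr — RD_PORT → AL1|MU0|ME2|BR1|rd1|wr0
(4) want 1×MUL +2rd +1wr — FU → AL1|MU0|ME2|BR1|rd1|wr0
(5) want 1×MUL +2rd +1wr — FU → AL1|MU0|ME2|BR1|rd1|wr0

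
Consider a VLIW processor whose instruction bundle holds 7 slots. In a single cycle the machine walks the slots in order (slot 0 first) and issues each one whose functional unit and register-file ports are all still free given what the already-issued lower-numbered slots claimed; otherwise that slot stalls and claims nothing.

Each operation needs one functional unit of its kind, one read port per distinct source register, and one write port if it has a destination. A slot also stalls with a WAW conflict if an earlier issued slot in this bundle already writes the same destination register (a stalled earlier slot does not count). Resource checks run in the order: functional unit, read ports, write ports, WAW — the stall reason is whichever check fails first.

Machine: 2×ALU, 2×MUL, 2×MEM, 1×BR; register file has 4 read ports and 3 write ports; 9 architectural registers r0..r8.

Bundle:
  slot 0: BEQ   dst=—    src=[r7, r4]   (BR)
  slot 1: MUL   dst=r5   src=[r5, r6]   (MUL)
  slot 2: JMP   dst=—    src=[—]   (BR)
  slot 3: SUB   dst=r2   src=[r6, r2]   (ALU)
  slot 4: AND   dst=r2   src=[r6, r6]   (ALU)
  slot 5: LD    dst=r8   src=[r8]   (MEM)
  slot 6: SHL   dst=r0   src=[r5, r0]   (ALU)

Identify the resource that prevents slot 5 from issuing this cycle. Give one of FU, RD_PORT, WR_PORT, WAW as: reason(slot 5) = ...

#0 BR src=r7,r4 dispatched  <A:2 Mu:2 Ld:2 B:0 rd:2 wr:3>
#1 MUL src=r5,r6 dispatched  <A:2 Mu:1 Ld:2 B:0 rd:0 wr:2>
#2 BR src=- held:FU  <A:2 Mu:1 Ld:2 B:0 rd:0 wr:2>
#3 ALU src=r6,r2 held:RD_PORT  <A:2 Mu:1 Ld:2 B:0 rd:0 wr:2>
#4 ALU src=r6,r6 held:RD_PORT  <A:2 Mu:1 Ld:2 B:0 rd:0 wr:2>
#5 MEM src=r8 held:RD_PORT  <A:2 Mu:1 Ld:2 B:0 rd:0 wr:2>
#6 ALU src=r5,r0 held:RD_PORT  <A:2 Mu:1 Ld:2 B:0 rd:0 wr:2>

reason(slot 5) = RD_PORT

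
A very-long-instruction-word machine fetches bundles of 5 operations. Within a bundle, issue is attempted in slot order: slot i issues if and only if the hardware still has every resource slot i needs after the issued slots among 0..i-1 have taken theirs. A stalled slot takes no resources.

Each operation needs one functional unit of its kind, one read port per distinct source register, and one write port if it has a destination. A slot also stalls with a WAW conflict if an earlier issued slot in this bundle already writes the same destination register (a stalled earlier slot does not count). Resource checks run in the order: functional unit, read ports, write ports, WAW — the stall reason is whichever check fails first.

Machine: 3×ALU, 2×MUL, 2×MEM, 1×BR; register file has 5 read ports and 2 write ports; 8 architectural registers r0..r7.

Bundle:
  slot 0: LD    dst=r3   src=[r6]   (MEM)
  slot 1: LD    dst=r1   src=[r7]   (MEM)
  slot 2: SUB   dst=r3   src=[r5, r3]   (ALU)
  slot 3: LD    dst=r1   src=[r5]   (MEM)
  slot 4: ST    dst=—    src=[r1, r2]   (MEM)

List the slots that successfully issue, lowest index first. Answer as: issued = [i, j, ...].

slot 0 (MEM): ISSUE — free A3,Mu2,Ld1,B1 rp4 wp1
slot 1 (MEM): ISSUE — free A3,Mu2,Ld0,B1 rp3 wp0
slot 2 (ALU): stall WR_PORT — free A3,Mu2,Ld0,B1 rp3 wp0
slot 3 (MEM): stall FU — free A3,Mu2,Ld0,B1 rp3 wp0
slot 4 (MEM): stall FU — free A3,Mu2,Ld0,B1 rp3 wp0

issued = [0, 1]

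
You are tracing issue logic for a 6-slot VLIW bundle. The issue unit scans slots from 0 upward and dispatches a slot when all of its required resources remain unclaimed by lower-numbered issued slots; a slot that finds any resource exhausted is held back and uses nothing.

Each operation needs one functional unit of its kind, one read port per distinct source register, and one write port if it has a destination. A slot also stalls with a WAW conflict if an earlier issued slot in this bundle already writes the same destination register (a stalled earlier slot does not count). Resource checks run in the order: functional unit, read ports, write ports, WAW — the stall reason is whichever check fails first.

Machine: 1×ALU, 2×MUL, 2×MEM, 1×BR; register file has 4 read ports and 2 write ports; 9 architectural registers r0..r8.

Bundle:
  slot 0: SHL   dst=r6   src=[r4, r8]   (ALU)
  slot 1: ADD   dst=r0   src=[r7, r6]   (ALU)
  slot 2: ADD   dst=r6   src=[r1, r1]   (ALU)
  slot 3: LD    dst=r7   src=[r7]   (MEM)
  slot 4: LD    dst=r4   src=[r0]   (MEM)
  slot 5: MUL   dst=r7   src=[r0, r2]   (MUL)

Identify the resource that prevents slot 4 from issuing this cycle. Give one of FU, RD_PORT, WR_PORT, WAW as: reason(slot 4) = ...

reason(slot 4) = WR_PORT

  0. ALU→r6 ⇒ go  {0A/2Mu/2Ld/1B | 2r 1w}
  1. ALU→r0 ⇒ no(FU)  {0A/2Mu/2Ld/1B | 2r 1w}
  2. ALU→r6 ⇒ no(FU)  {0A/2Mu/2Ld/1B | 2r 1w}
  3. MEM→r7 ⇒ go  {0A/2Mu/1Ld/1B | 1r 0w}
  4. MEM→r4 ⇒ no(WR_PORT)  {0A/2Mu/1Ld/1B | 1r 0w}
  5. MUL→r7 ⇒ no(RD_PORT)  {0A/2Mu/1Ld/1B | 1r 0w}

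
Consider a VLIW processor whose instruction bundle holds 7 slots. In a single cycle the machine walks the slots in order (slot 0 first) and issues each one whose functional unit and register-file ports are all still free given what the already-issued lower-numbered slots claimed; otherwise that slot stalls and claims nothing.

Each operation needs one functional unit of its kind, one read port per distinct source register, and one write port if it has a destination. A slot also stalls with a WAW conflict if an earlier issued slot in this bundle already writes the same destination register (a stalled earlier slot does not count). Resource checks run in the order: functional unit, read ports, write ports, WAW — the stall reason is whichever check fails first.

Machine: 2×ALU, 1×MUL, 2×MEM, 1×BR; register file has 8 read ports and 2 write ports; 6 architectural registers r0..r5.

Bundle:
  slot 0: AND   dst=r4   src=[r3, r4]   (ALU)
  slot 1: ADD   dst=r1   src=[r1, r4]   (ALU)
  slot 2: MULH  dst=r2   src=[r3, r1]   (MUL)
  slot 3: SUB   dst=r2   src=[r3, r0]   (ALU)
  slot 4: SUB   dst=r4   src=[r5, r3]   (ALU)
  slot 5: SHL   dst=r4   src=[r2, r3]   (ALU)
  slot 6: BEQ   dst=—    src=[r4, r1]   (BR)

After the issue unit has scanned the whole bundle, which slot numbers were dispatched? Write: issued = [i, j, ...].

[0] ALU needs rd=2 wr=1: ok; after: ALU=1 MUL=1 MEM=2 BR=1, R=6, W=1
[1] ALU needs rd=2 wr=1: ok; after: ALU=0 MUL=1 MEM=2 BR=1, R=4, W=0
[2] MUL needs rd=2 wr=1: WR_PORT; after: ALU=0 MUL=1 MEM=2 BR=1, R=4, W=0
[3] ALU needs rd=2 wr=1: FU; after: ALU=0 MUL=1 MEM=2 BR=1, R=4, W=0
[4] ALU needs rd=2 wr=1: FU; after: ALU=0 MUL=1 MEM=2 BR=1, R=4, W=0
[5] ALU needs rd=2 wr=1: FU; after: ALU=0 MUL=1 MEM=2 BR=1, R=4, W=0
[6] BR needs rd=2 wr=0: ok; after: ALU=0 MUL=1 MEM=2 BR=0, R=2, W=0

issued = [0, 1, 6]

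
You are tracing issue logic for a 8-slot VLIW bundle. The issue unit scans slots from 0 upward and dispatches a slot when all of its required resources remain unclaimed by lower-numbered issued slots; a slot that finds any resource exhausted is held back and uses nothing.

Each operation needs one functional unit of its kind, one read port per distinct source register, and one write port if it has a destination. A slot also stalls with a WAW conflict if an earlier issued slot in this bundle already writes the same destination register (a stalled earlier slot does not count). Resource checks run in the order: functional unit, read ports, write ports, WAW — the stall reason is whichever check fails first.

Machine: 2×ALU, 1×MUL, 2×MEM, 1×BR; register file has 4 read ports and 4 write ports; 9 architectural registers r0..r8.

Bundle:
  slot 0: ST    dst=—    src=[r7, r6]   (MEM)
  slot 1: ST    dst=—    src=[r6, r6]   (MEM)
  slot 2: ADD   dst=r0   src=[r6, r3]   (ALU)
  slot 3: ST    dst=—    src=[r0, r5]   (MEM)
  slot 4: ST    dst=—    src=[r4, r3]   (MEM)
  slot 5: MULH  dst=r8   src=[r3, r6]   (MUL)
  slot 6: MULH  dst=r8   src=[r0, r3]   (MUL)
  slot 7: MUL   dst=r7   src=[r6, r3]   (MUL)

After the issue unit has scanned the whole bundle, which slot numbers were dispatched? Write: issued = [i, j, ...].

(0) want 1×MEM +2rd +0wr — yes → AL2|MU1|ME1|BR1|rd2|wr4
(1) want 1×MEM +1rd +0wr — yes → AL2|MU1|ME0|BR1|rd1|wr4
(2) want 1×ALU +2rd +1wr — RD_PORT → AL2|MU1|ME0|BR1|rd1|wr4
(3) want 1×MEM +2rd +0wr — FU → AL2|MU1|ME0|BR1|rd1|wr4
(4) want 1×MEM +2rd +0wr — FU → AL2|MU1|ME0|BR1|rd1|wr4
(5) want 1×MUL +2rd +1wr — RD_PORT → AL2|MU1|ME0|BR1|rd1|wr4
(6) want 1×MUL +2rd +1wr — RD_PORT → AL2|MU1|ME0|BR1|rd1|wr4
(7) want 1×MUL +2rd +1wr — RD_PORT → AL2|MU1|ME0|BR1|rd1|wr4

issued = [0, 1]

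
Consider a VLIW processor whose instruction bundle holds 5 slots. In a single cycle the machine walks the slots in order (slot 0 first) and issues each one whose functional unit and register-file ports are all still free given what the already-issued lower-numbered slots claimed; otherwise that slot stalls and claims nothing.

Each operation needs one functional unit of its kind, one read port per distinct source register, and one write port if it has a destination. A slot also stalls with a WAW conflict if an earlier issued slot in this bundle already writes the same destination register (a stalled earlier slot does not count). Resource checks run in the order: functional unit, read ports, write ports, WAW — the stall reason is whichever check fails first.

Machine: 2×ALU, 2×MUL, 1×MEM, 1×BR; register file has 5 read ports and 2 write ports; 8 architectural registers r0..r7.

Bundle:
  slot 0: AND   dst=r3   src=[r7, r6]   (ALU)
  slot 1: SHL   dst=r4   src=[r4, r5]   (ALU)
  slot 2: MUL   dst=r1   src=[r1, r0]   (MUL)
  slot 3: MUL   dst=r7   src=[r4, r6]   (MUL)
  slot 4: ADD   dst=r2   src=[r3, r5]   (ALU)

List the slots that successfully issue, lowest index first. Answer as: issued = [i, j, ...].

issued = [0, 1]

  0. ALU→r3 ⇒ go  {1A/2Mu/1Ld/1B | 3r 1w}
  1. ALU→r4 ⇒ go  {0A/2Mu/1Ld/1B | 1r 0w}
  2. MUL→r1 ⇒ no(RD_PORT)  {0A/2Mu/1Ld/1B | 1r 0w}
  3. MUL→r7 ⇒ no(RD_PORT)  {0A/2Mu/1Ld/1B | 1r 0w}
  4. ALU→r2 ⇒ no(FU)  {0A/2Mu/1Ld/1B | 1r 0w}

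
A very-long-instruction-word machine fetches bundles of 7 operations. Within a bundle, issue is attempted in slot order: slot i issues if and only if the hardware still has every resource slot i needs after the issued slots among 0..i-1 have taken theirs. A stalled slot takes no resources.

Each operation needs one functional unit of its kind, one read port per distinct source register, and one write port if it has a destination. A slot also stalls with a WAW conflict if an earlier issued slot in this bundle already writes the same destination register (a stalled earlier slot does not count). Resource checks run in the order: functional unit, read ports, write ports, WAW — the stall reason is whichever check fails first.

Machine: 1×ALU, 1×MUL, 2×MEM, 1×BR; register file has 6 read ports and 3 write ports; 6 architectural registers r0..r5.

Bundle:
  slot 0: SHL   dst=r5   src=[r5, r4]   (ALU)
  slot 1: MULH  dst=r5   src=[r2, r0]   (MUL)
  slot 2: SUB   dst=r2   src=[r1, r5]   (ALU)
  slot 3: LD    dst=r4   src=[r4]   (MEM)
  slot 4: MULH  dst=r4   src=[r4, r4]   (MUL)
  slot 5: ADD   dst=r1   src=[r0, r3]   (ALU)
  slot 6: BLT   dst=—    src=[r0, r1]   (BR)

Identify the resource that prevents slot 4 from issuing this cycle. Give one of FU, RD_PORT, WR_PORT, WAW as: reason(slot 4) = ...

reason(slot 4) = WAW

[0] ALU needs rd=2 wr=1: ok; after: ALU=0 MUL=1 MEM=2 BR=1, R=4, W=2
[1] MUL needs rd=2 wr=1: WAW; after: ALU=0 MUL=1 MEM=2 BR=1, R=4, W=2
[2] ALU needs rd=2 wr=1: FU; after: ALU=0 MUL=1 MEM=2 BR=1, R=4, W=2
[3] MEM needs rd=1 wr=1: ok; after: ALU=0 MUL=1 MEM=1 BR=1, R=3, W=1
[4] MUL needs rd=1 wr=1: WAW; after: ALU=0 MUL=1 MEM=1 BR=1, R=3, W=1
[5] ALU needs rd=2 wr=1: FU; after: ALU=0 MUL=1 MEM=1 BR=1, R=3, W=1
[6] BR needs rd=2 wr=0: ok; after: ALU=0 MUL=1 MEM=1 BR=0, R=1, W=1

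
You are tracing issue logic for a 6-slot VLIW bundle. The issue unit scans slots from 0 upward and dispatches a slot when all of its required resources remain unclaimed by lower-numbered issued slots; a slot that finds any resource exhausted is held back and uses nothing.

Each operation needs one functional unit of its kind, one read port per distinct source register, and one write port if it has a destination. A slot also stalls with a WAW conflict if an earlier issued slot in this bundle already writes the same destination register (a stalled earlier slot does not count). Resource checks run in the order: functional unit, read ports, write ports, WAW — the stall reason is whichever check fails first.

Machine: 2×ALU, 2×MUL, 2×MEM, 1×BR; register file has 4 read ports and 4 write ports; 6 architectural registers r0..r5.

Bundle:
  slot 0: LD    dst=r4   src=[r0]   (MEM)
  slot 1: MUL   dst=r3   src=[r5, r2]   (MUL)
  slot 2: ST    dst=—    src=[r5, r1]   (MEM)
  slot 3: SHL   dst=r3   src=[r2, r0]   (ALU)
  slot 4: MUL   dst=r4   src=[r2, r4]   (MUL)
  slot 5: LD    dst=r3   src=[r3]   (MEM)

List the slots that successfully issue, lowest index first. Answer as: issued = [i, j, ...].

(0) want 1×MEM +1rd +1wr — yes → AL2|MU2|ME1|BR1|rd3|wr3
(1) want 1×MUL +2rd +1wr — yes → AL2|MU1|ME1|BR1|rd1|wr2
(2) want 1×MEM +2rd +0wr — RD_PORT → AL2|MU1|ME1|BR1|rd1|wr2
(3) want 1×ALU +2rd +1wr — RD_PORT → AL2|MU1|ME1|BR1|rd1|wr2
(4) want 1×MUL +2rd +1wr — RD_PORT → AL2|MU1|ME1|BR1|rd1|wr2
(5) want 1×MEM +1rd +1wr — WAW → AL2|MU1|ME1|BR1|rd1|wr2

issued = [0, 1]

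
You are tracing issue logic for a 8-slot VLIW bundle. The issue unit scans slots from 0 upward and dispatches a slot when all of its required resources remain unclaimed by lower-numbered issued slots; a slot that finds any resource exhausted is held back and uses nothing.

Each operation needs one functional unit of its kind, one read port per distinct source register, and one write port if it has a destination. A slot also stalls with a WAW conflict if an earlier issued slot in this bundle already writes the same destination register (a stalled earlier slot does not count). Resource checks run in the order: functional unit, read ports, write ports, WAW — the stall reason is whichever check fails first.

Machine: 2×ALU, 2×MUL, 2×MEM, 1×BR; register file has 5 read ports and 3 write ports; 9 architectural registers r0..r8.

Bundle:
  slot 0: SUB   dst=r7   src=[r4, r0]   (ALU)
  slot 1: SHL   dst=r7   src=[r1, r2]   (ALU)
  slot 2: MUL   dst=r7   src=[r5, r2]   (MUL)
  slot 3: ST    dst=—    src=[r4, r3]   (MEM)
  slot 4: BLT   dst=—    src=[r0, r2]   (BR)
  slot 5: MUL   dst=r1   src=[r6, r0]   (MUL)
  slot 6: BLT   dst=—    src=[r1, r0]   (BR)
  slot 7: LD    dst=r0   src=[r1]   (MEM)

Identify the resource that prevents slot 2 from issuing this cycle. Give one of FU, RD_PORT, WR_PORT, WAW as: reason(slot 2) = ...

reason(slot 2) = WAW

slot 0 (ALU): ISSUE — free A1,Mu2,Ld2,B1 rp3 wp2
slot 1 (ALU): stall WAW — free A1,Mu2,Ld2,B1 rp3 wp2
slot 2 (MUL): stall WAW — free A1,Mu2,Ld2,B1 rp3 wp2
slot 3 (MEM): ISSUE — free A1,Mu2,Ld1,B1 rp1 wp2
slot 4 (BR): stall RD_PORT — free A1,Mu2,Ld1,B1 rp1 wp2
slot 5 (MUL): stall RD_PORT — free A1,Mu2,Ld1,B1 rp1 wp2
slot 6 (BR): stall RD_PORT — free A1,Mu2,Ld1,B1 rp1 wp2
slot 7 (MEM): ISSUE — free A1,Mu2,Ld0,B1 rp0 wp1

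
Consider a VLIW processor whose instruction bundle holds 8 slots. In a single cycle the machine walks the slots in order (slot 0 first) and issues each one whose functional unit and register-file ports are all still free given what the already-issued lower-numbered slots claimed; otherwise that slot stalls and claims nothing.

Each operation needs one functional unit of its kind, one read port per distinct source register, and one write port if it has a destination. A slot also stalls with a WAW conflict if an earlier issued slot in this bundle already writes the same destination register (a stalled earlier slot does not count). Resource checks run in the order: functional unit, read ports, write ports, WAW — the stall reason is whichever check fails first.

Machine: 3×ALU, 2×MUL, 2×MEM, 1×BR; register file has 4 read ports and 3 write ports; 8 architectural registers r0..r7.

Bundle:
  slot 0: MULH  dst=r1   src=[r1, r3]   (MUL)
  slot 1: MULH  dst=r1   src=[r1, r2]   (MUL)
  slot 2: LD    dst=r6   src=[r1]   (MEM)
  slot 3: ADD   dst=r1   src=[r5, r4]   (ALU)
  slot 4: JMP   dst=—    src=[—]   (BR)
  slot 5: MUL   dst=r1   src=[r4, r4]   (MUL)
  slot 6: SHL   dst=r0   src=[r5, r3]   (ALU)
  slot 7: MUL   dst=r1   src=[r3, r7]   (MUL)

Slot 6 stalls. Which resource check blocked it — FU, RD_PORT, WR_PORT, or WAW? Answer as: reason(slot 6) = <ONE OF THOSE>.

reason(slot 6) = RD_PORT

  0. MUL→r1 ⇒ go  {3A/1Mu/2Ld/1B | 2r 2w}
  1. MUL→r1 ⇒ no(WAW)  {3A/1Mu/2Ld/1B | 2r 2w}
  2. MEM→r6 ⇒ go  {3A/1Mu/1Ld/1B | 1r 1w}
  3. ALU→r1 ⇒ no(RD_PORT)  {3A/1Mu/1Ld/1B | 1r 1w}
  4. BR ⇒ go  {3A/1Mu/1Ld/0B | 1r 1w}
  5. MUL→r1 ⇒ no(WAW)  {3A/1Mu/1Ld/0B | 1r 1w}
  6. ALU→r0 ⇒ no(RD_PORT)  {3A/1Mu/1Ld/0B | 1r 1w}
  7. MUL→r1 ⇒ no(RD_PORT)  {3A/1Mu/1Ld/0B | 1r 1w}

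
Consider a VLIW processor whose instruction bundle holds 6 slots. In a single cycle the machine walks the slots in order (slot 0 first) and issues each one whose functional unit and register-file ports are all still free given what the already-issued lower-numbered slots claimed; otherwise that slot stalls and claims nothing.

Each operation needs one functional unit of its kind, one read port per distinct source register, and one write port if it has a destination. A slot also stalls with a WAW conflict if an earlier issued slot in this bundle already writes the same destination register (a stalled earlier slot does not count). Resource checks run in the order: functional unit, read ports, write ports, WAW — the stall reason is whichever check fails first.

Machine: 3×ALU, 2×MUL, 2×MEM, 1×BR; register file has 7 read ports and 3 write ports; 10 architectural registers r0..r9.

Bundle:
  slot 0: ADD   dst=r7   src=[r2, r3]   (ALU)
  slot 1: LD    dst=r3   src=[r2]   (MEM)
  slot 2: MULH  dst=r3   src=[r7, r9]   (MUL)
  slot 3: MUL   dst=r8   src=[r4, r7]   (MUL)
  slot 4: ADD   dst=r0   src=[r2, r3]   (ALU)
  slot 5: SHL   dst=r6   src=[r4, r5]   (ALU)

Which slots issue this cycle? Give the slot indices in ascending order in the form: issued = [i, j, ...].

#0 ALU src=r2,r3 dispatched  <A:2 Mu:2 Ld:2 B:1 rd:5 wr:2>
#1 MEM src=r2 dispatched  <A:2 Mu:2 Ld:1 B:1 rd:4 wr:1>
#2 MUL src=r7,r9 held:WAW  <A:2 Mu:2 Ld:1 B:1 rd:4 wr:1>
#3 MUL src=r4,r7 dispatched  <A:2 Mu:1 Ld:1 B:1 rd:2 wr:0>
#4 ALU src=r2,r3 held:WR_PORT  <A:2 Mu:1 Ld:1 B:1 rd:2 wr:0>
#5 ALU src=r4,r5 held:WR_PORT  <A:2 Mu:1 Ld:1 B:1 rd:2 wr:0>

issued = [0, 1, 3]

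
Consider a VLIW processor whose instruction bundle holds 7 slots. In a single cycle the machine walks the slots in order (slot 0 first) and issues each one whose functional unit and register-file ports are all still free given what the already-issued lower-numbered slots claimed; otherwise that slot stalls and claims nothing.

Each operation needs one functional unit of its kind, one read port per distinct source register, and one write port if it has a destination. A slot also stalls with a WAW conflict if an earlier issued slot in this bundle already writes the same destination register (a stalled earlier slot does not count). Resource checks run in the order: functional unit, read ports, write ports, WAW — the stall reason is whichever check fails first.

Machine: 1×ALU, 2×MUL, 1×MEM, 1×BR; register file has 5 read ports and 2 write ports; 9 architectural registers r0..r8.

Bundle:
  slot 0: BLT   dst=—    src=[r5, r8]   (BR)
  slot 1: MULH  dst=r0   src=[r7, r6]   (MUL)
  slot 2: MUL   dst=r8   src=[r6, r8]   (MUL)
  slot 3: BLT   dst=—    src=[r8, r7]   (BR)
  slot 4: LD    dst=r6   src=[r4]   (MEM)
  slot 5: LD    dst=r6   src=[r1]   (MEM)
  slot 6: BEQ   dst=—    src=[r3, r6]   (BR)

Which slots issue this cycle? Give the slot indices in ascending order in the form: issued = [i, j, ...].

issued = [0, 1, 4]

#0 BR src=r5,r8 dispatched  <A:1 Mu:2 Ld:1 B:0 rd:3 wr:2>
#1 MUL src=r7,r6 dispatched  <A:1 Mu:1 Ld:1 B:0 rd:1 wr:1>
#2 MUL src=r6,r8 held:RD_PORT  <A:1 Mu:1 Ld:1 B:0 rd:1 wr:1>
#3 BR src=r8,r7 held:FU  <A:1 Mu:1 Ld:1 B:0 rd:1 wr:1>
#4 MEM src=r4 dispatched  <A:1 Mu:1 Ld:0 B:0 rd:0 wr:0>
#5 MEM src=r1 held:FU  <A:1 Mu:1 Ld:0 B:0 rd:0 wr:0>
#6 BR src=r3,r6 held:FU  <A:1 Mu:1 Ld:0 B:0 rd:0 wr:0>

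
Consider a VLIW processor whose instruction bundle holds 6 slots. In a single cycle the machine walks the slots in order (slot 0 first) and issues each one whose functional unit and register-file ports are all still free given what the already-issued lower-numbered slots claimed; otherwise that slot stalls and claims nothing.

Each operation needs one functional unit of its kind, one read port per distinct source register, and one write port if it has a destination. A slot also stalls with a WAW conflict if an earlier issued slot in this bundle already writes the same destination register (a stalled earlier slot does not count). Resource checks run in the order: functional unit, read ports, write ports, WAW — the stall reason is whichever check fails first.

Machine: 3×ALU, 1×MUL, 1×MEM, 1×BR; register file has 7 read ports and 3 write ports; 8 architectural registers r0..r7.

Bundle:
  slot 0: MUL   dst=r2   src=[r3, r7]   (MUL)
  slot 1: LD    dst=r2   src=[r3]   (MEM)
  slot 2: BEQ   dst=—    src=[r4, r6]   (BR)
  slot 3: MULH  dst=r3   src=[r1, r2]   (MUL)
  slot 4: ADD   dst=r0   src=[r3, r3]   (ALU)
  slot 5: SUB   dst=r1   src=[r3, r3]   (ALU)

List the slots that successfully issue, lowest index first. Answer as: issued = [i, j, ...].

[0] MUL needs rd=2 wr=1: ok; after: ALU=3 MUL=0 MEM=1 BR=1, R=5, W=2
[1] MEM needs rd=1 wr=1: WAW; after: ALU=3 MUL=0 MEM=1 BR=1, R=5, W=2
[2] BR needs rd=2 wr=0: ok; after: ALU=3 MUL=0 MEM=1 BR=0, R=3, W=2
[3] MUL needs rd=2 wr=1: FU; after: ALU=3 MUL=0 MEM=1 BR=0, R=3, W=2
[4] ALU needs rd=1 wr=1: ok; after: ALU=2 MUL=0 MEM=1 BR=0, R=2, W=1
[5] ALU needs rd=1 wr=1: ok; after: ALU=1 MUL=0 MEM=1 BR=0, R=1, W=0

issued = [0, 2, 4, 5]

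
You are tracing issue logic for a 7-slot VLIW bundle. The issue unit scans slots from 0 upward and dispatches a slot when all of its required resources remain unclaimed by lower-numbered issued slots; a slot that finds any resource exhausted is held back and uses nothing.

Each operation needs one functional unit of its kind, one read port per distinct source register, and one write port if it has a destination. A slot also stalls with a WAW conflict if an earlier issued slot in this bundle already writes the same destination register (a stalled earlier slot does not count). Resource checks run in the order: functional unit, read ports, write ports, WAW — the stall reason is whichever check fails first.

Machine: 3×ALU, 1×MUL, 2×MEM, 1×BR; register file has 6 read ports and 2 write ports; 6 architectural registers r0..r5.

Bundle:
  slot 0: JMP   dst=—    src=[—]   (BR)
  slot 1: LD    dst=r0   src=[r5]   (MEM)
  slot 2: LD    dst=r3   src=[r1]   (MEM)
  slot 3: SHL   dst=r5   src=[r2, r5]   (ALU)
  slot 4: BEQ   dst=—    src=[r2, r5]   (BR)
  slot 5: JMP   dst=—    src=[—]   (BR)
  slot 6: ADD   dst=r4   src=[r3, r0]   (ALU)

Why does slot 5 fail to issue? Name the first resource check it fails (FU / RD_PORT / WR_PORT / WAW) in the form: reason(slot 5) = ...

#0 BR src=- dispatched  <A:3 Mu:1 Ld:2 B:0 rd:6 wr:2>
#1 MEM src=r5 dispatched  <A:3 Mu:1 Ld:1 B:0 rd:5 wr:1>
#2 MEM src=r1 dispatched  <A:3 Mu:1 Ld:0 B:0 rd:4 wr:0>
#3 ALU src=r2,r5 held:WR_PORT  <A:3 Mu:1 Ld:0 B:0 rd:4 wr:0>
#4 BR src=r2,r5 held:FU  <A:3 Mu:1 Ld:0 B:0 rd:4 wr:0>
#5 BR src=- held:FU  <A:3 Mu:1 Ld:0 B:0 rd:4 wr:0>
#6 ALU src=r3,r0 held:WR_PORT  <A:3 Mu:1 Ld:0 B:0 rd:4 wr:0>

reason(slot 5) = FU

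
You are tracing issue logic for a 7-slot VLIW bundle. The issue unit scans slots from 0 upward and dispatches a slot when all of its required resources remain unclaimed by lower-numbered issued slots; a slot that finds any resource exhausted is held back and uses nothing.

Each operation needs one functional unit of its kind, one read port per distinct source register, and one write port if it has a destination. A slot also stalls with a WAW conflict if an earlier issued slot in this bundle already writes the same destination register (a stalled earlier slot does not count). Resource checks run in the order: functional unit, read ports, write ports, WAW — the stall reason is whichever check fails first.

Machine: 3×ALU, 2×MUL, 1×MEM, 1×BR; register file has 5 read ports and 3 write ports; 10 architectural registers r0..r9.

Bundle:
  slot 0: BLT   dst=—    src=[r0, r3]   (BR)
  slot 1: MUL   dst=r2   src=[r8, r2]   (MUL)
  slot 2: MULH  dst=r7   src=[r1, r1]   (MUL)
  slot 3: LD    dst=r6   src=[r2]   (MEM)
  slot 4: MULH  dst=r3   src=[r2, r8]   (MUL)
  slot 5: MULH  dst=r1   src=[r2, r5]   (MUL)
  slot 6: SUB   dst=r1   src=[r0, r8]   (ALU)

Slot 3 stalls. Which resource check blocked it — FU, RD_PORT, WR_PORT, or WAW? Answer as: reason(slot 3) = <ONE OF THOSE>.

[0] BR needs rd=2 wr=0: ok; after: ALU=3 MUL=2 MEM=1 BR=0, R=3, W=3
[1] MUL needs rd=2 wr=1: ok; after: ALU=3 MUL=1 MEM=1 BR=0, R=1, W=2
[2] MUL needs rd=1 wr=1: ok; after: ALU=3 MUL=0 MEM=1 BR=0, R=0, W=1
[3] MEM needs rd=1 wr=1: RD_PORT; after: ALU=3 MUL=0 MEM=1 BR=0, R=0, W=1
[4] MUL needs rd=2 wr=1: FU; after: ALU=3 MUL=0 MEM=1 BR=0, R=0, W=1
[5] MUL needs rd=2 wr=1: FU; after: ALU=3 MUL=0 MEM=1 BR=0, R=0, W=1
[6] ALU needs rd=2 wr=1: RD_PORT; after: ALU=3 MUL=0 MEM=1 BR=0, R=0, W=1

reason(slot 3) = RD_PORT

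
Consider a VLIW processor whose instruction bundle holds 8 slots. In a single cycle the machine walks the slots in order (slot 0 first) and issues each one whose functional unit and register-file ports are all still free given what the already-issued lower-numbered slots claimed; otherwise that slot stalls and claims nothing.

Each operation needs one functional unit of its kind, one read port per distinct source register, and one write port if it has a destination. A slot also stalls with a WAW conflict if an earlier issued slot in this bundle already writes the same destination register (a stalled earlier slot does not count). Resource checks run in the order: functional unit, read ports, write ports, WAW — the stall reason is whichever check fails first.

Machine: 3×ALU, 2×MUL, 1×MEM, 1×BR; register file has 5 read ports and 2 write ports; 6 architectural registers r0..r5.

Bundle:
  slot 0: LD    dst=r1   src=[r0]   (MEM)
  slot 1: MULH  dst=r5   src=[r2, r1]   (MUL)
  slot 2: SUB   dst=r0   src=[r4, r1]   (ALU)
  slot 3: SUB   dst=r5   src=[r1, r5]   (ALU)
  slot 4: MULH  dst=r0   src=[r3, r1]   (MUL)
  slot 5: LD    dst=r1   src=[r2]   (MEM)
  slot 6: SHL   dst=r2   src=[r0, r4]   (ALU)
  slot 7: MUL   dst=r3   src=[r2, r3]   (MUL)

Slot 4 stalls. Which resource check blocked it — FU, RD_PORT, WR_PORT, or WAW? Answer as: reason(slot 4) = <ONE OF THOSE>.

(0) want 1×MEM +1rd +1wr — yes → AL3|MU2|ME0|BR1|rd4|wr1
(1) want 1×MUL +2rd +1wr — yes → AL3|MU1|ME0|BR1|rd2|wr0
(2) want 1×ALU +2rd +1wr — WR_PORT → AL3|MU1|ME0|BR1|rd2|wr0
(3) want 1×ALU +2rd +1wr — WR_PORT → AL3|MU1|ME0|BR1|rd2|wr0
(4) want 1×MUL +2rd +1wr — WR_PORT → AL3|MU1|ME0|BR1|rd2|wr0
(5) want 1×MEM +1rd +1wr — FU → AL3|MU1|ME0|BR1|rd2|wr0
(6) want 1×ALU +2rd +1wr — WR_PORT → AL3|MU1|ME0|BR1|rd2|wr0
(7) want 1×MUL +2rd +1wr — WR_PORT → AL3|MU1|ME0|BR1|rd2|wr0

reason(slot 4) = WR_PORT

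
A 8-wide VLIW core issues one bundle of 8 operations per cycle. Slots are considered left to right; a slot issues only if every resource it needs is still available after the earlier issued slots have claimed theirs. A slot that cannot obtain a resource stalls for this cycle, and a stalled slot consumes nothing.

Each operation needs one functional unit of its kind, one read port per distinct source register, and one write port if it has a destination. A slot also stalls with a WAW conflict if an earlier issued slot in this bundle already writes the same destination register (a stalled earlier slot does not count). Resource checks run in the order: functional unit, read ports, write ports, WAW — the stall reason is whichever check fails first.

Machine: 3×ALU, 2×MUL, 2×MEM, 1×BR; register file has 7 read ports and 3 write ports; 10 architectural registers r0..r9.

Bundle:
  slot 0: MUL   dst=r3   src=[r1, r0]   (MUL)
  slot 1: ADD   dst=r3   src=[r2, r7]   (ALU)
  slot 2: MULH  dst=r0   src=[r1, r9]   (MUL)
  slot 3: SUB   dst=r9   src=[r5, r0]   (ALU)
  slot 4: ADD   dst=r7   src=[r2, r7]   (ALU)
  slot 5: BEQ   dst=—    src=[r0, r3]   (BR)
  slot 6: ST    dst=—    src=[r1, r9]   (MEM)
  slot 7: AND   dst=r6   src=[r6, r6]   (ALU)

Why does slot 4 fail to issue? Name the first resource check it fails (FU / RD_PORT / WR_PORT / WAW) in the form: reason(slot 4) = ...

reason(slot 4) = RD_PORT

#0 MUL src=r1,r0 dispatched  <A:3 Mu:1 Ld:2 B:1 rd:5 wr:2>
#1 ALU src=r2,r7 held:WAW  <A:3 Mu:1 Ld:2 B:1 rd:5 wr:2>
#2 MUL src=r1,r9 dispatched  <A:3 Mu:0 Ld:2 B:1 rd:3 wr:1>
#3 ALU src=r5,r0 dispatched  <A:2 Mu:0 Ld:2 B:1 rd:1 wr:0>
#4 ALU src=r2,r7 held:RD_PORT  <A:2 Mu:0 Ld:2 B:1 rd:1 wr:0>
#5 BR src=r0,r3 held:RD_PORT  <A:2 Mu:0 Ld:2 B:1 rd:1 wr:0>
#6 MEM src=r1,r9 held:RD_PORT  <A:2 Mu:0 Ld:2 B:1 rd:1 wr:0>
#7 ALU src=r6,r6 held:WR_PORT  <A:2 Mu:0 Ld:2 B:1 rd:1 wr:0>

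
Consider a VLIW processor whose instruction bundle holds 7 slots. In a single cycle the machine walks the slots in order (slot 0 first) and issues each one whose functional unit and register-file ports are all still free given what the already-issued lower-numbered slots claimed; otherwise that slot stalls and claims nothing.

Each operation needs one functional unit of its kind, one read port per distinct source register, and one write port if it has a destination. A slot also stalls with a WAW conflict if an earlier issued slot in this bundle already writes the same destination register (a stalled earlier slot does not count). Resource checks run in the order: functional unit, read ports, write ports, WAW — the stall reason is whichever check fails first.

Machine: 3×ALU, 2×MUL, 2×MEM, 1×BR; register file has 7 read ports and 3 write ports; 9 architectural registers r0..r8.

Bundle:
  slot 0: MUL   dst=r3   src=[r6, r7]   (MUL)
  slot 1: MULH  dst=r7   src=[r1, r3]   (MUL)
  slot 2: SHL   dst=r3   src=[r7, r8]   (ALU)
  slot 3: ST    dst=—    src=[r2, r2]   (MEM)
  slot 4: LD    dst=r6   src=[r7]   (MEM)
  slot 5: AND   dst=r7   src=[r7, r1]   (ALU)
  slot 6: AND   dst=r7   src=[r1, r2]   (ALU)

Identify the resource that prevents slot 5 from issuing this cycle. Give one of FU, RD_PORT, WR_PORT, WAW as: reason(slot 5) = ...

reason(slot 5) = RD_PORT

[0] MUL needs rd=2 wr=1: ok; after: ALU=3 MUL=1 MEM=2 BR=1, R=5, W=2
[1] MUL needs rd=2 wr=1: ok; after: ALU=3 MUL=0 MEM=2 BR=1, R=3, W=1
[2] ALU needs rd=2 wr=1: WAW; after: ALU=3 MUL=0 MEM=2 BR=1, R=3, W=1
[3] MEM needs rd=1 wr=0: ok; after: ALU=3 MUL=0 MEM=1 BR=1, R=2, W=1
[4] MEM needs rd=1 wr=1: ok; after: ALU=3 MUL=0 MEM=0 BR=1, R=1, W=0
[5] ALU needs rd=2 wr=1: RD_PORT; after: ALU=3 MUL=0 MEM=0 BR=1, R=1, W=0
[6] ALU needs rd=2 wr=1: RD_PORT; after: ALU=3 MUL=0 MEM=0 BR=1, R=1, W=0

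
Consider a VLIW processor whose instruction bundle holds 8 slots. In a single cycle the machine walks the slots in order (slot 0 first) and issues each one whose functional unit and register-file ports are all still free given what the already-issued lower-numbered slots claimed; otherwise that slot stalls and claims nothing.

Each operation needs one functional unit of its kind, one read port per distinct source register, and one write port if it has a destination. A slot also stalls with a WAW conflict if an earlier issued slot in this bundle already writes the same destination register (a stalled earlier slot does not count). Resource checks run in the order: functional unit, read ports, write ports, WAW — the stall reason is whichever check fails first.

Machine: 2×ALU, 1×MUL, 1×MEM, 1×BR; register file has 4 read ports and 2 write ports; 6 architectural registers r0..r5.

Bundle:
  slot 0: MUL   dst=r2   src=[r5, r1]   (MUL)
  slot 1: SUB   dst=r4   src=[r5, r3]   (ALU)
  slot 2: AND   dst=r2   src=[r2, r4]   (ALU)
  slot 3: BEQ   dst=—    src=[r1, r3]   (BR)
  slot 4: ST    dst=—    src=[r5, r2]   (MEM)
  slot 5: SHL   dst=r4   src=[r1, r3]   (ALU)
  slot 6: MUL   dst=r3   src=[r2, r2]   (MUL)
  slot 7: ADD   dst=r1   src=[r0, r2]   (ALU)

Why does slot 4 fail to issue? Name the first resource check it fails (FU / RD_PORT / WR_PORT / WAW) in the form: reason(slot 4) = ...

reason(slot 4) = RD_PORT

  0. MUL→r2 ⇒ go  {2A/0Mu/1Ld/1B | 2r 1w}
  1. ALU→r4 ⇒ go  {1A/0Mu/1Ld/1B | 0r 0w}
  2. ALU→r2 ⇒ no(RD_PORT)  {1A/0Mu/1Ld/1B | 0r 0w}
  3. BR ⇒ no(RD_PORT)  {1A/0Mu/1Ld/1B | 0r 0w}
  4. MEM ⇒ no(RD_PORT)  {1A/0Mu/1Ld/1B | 0r 0w}
  5. ALU→r4 ⇒ no(RD_PORT)  {1A/0Mu/1Ld/1B | 0r 0w}
  6. MUL→r3 ⇒ no(FU)  {1A/0Mu/1Ld/1B | 0r 0w}
  7. ALU→r1 ⇒ no(RD_PORT)  {1A/0Mu/1Ld/1B | 0r 0w}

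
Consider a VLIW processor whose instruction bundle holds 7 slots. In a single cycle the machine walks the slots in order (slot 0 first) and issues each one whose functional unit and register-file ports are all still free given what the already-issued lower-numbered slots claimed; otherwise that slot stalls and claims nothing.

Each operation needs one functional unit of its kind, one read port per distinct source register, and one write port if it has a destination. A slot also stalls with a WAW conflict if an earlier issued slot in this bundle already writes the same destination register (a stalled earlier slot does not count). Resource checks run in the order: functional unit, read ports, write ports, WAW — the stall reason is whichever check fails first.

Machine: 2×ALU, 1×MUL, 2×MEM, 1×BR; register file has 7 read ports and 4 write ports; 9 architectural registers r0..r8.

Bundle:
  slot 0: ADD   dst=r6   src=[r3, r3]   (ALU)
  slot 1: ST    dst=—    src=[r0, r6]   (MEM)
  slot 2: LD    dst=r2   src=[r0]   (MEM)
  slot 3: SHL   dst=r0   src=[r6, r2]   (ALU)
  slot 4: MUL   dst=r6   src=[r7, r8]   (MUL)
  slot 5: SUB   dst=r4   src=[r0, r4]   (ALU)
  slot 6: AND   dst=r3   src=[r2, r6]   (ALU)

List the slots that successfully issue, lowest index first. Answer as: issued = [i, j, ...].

issued = [0, 1, 2, 3]

slot 0 (ALU): ISSUE — free A1,Mu1,Ld2,B1 rp6 wp3
slot 1 (MEM): ISSUE — free A1,Mu1,Ld1,B1 rp4 wp3
slot 2 (MEM): ISSUE — free A1,Mu1,Ld0,B1 rp3 wp2
slot 3 (ALU): ISSUE — free A0,Mu1,Ld0,B1 rp1 wp1
slot 4 (MUL): stall RD_PORT — free A0,Mu1,Ld0,B1 rp1 wp1
slot 5 (ALU): stall FU — free A0,Mu1,Ld0,B1 rp1 wp1
slot 6 (ALU): stall FU — free A0,Mu1,Ld0,B1 rp1 wp1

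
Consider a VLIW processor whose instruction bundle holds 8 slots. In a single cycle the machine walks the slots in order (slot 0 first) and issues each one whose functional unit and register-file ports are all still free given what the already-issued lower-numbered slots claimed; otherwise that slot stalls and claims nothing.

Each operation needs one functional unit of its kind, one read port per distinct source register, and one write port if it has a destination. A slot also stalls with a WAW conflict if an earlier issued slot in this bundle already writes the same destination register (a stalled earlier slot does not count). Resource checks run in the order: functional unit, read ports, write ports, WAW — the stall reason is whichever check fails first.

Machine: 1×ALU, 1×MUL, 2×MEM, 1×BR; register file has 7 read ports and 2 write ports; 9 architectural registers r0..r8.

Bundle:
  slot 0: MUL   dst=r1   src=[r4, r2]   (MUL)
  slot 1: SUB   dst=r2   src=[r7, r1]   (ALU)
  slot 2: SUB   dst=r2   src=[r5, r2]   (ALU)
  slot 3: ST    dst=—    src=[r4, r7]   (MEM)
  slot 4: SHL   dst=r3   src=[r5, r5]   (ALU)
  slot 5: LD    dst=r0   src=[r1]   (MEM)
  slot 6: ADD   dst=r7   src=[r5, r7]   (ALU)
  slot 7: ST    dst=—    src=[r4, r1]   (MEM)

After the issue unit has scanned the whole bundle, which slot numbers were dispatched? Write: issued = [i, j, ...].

[0] MUL needs rd=2 wr=1: ok; after: ALU=1 MUL=0 MEM=2 BR=1, R=5, W=1
[1] ALU needs rd=2 wr=1: ok; after: ALU=0 MUL=0 MEM=2 BR=1, R=3, W=0
[2] ALU needs rd=2 wr=1: FU; after: ALU=0 MUL=0 MEM=2 BR=1, R=3, W=0
[3] MEM needs rd=2 wr=0: ok; after: ALU=0 MUL=0 MEM=1 BR=1, R=1, W=0
[4] ALU needs rd=1 wr=1: FU; after: ALU=0 MUL=0 MEM=1 BR=1, R=1, W=0
[5] MEM needs rd=1 wr=1: WR_PORT; after: ALU=0 MUL=0 MEM=1 BR=1, R=1, W=0
[6] ALU needs rd=2 wr=1: FU; after: ALU=0 MUL=0 MEM=1 BR=1, R=1, W=0
[7] MEM needs rd=2 wr=0: RD_PORT; after: ALU=0 MUL=0 MEM=1 BR=1, R=1, W=0

issued = [0, 1, 3]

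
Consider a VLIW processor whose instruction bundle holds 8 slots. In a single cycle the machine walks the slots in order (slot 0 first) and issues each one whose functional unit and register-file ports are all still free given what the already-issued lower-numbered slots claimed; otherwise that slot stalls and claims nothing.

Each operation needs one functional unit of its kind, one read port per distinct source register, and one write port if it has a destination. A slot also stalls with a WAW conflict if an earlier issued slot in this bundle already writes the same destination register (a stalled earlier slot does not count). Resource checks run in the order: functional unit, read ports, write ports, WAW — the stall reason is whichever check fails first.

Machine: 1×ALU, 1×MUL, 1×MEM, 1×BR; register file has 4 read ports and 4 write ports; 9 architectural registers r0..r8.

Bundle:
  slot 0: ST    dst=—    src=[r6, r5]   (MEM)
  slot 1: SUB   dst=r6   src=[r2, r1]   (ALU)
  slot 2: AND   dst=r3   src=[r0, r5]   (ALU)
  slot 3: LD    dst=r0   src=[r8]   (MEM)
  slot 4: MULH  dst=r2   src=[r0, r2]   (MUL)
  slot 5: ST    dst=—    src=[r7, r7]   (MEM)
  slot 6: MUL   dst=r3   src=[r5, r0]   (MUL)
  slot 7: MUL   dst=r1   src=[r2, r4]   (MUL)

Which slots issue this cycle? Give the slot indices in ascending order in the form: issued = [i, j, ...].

[0] MEM needs rd=2 wr=0: ok; after: ALU=1 MUL=1 MEM=0 BR=1, R=2, W=4
[1] ALU needs rd=2 wr=1: ok; after: ALU=0 MUL=1 MEM=0 BR=1, R=0, W=3
[2] ALU needs rd=2 wr=1: FU; after: ALU=0 MUL=1 MEM=0 BR=1, R=0, W=3
[3] MEM needs rd=1 wr=1: FU; after: ALU=0 MUL=1 MEM=0 BR=1, R=0, W=3
[4] MUL needs rd=2 wr=1: RD_PORT; after: ALU=0 MUL=1 MEM=0 BR=1, R=0, W=3
[5] MEM needs rd=1 wr=0: FU; after: ALU=0 MUL=1 MEM=0 BR=1, R=0, W=3
[6] MUL needs rd=2 wr=1: RD_PORT; after: ALU=0 MUL=1 MEM=0 BR=1, R=0, W=3
[7] MUL needs rd=2 wr=1: RD_PORT; after: ALU=0 MUL=1 MEM=0 BR=1, R=0, W=3

issued = [0, 1]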